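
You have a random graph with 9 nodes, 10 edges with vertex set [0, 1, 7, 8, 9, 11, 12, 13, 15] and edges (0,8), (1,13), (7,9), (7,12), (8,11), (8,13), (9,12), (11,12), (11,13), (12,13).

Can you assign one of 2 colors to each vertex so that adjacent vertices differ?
The clique on vertices [8, 11, 13] has size 3 > 2, so it alone needs 3 colors.

No, G is not 2-colorable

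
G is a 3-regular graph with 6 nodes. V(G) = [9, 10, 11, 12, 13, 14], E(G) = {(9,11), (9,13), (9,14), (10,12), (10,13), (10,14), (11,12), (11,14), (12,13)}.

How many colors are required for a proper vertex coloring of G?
Clique number ω(G) = 3 (lower bound: χ ≥ ω).
The clique on [9, 11, 14] has size 3, forcing χ ≥ 3, and the coloring below uses 3 colors, so χ(G) = 3.
A valid 3-coloring: color 1: [13, 14]; color 2: [9, 12]; color 3: [10, 11].

χ(G) = 3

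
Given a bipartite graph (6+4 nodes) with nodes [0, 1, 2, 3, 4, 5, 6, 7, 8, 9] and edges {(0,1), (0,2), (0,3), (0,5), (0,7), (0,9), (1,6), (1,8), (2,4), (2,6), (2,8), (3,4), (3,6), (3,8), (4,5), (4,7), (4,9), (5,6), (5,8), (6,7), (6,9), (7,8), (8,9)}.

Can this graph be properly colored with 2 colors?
A valid 2-coloring: color 1: [0, 4, 6, 8]; color 2: [1, 2, 3, 5, 7, 9].
(χ(G) = 2 ≤ 2.)

Yes, G is 2-colorable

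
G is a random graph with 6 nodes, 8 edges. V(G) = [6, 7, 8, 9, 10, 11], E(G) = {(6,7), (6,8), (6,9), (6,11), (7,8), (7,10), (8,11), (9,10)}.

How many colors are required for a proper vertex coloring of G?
χ(G) = 3

Clique number ω(G) = 3 (lower bound: χ ≥ ω).
The clique on [6, 8, 11] has size 3, forcing χ ≥ 3, and the coloring below uses 3 colors, so χ(G) = 3.
A valid 3-coloring: color 1: [6, 10]; color 2: [8, 9]; color 3: [7, 11].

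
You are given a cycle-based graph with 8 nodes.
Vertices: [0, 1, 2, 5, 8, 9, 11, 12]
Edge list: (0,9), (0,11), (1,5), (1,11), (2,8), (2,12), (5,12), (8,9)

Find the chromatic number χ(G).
Clique number ω(G) = 2 (lower bound: χ ≥ ω).
The graph is bipartite (no odd cycle), so 2 colors suffice: χ(G) = 2.
A valid 2-coloring: color 1: [0, 1, 8, 12]; color 2: [2, 5, 9, 11].

χ(G) = 2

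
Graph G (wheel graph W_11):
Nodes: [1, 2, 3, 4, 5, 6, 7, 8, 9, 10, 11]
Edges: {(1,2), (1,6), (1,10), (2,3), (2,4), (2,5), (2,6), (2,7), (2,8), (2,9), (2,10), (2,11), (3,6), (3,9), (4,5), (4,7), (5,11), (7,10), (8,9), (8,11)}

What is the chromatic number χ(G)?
Clique number ω(G) = 3 (lower bound: χ ≥ ω).
The clique on [1, 2, 10] has size 3, forcing χ ≥ 3, and the coloring below uses 3 colors, so χ(G) = 3.
A valid 3-coloring: color 1: [2]; color 2: [4, 6, 9, 10, 11]; color 3: [1, 3, 5, 7, 8].

χ(G) = 3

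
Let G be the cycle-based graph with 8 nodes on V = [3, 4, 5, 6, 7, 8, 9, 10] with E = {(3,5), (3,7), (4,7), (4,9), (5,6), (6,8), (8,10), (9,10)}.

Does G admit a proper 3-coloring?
A valid 3-coloring: color 1: [3, 4, 6, 10]; color 2: [5, 7, 8, 9].
(χ(G) = 2 ≤ 3.)

Yes, G is 3-colorable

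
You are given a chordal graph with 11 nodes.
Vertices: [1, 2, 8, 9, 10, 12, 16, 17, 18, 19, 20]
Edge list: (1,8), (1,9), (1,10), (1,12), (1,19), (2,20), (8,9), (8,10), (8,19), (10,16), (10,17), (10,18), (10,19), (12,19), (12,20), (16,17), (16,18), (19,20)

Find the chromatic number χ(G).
Clique number ω(G) = 4 (lower bound: χ ≥ ω).
The clique on [1, 8, 10, 19] has size 4, forcing χ ≥ 4, and the coloring below uses 4 colors, so χ(G) = 4.
A valid 4-coloring: color 1: [2, 9, 10, 12]; color 2: [1, 16, 20]; color 3: [17, 18, 19]; color 4: [8].

χ(G) = 4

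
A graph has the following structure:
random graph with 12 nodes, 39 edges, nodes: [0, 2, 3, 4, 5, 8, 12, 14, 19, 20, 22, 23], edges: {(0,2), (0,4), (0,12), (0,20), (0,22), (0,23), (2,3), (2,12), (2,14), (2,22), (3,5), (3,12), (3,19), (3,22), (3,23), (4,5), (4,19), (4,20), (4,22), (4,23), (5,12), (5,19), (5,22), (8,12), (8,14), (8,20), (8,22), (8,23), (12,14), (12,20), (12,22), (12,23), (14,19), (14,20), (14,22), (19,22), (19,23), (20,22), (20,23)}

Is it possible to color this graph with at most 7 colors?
A valid 7-coloring: color 1: [22, 23]; color 2: [4, 12]; color 3: [2, 19, 20]; color 4: [0, 3, 14]; color 5: [5, 8].
(χ(G) = 5 ≤ 7.)

Yes, G is 7-colorable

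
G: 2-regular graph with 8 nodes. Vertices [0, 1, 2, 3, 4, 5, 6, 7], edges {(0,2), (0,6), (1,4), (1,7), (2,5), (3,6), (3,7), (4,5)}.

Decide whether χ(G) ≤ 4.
Yes, G is 4-colorable

A valid 4-coloring: color 1: [0, 1, 3, 5]; color 2: [2, 4, 6, 7].
(χ(G) = 2 ≤ 4.)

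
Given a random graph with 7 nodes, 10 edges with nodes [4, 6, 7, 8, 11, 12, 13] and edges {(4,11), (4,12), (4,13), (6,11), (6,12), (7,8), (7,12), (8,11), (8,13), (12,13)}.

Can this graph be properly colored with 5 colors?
A valid 5-coloring: color 1: [11, 12]; color 2: [4, 6, 8]; color 3: [7, 13].
(χ(G) = 3 ≤ 5.)

Yes, G is 5-colorable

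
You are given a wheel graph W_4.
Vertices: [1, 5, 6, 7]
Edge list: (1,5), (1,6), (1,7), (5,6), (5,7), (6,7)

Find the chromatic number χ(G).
Clique number ω(G) = 4 (lower bound: χ ≥ ω).
The clique on [1, 5, 6, 7] has size 4, forcing χ ≥ 4, and the coloring below uses 4 colors, so χ(G) = 4.
A valid 4-coloring: color 1: [5]; color 2: [1]; color 3: [7]; color 4: [6].

χ(G) = 4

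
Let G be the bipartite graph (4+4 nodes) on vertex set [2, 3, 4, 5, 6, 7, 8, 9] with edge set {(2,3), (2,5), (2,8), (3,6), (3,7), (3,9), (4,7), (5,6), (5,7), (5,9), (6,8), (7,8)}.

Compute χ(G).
Clique number ω(G) = 2 (lower bound: χ ≥ ω).
The graph is bipartite (no odd cycle), so 2 colors suffice: χ(G) = 2.
A valid 2-coloring: color 1: [3, 4, 5, 8]; color 2: [2, 6, 7, 9].

χ(G) = 2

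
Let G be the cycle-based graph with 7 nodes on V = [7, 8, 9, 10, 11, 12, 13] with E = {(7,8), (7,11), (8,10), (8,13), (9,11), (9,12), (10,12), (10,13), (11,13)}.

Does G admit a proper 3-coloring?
A valid 3-coloring: color 1: [7, 12, 13]; color 2: [10, 11]; color 3: [8, 9].
(χ(G) = 3 ≤ 3.)

Yes, G is 3-colorable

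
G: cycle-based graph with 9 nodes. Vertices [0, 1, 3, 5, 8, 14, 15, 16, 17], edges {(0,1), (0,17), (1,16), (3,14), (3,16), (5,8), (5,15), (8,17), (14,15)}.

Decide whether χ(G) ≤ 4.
Yes, G is 4-colorable

A valid 4-coloring: color 1: [1, 3, 5, 17]; color 2: [0, 8, 15, 16]; color 3: [14].
(χ(G) = 3 ≤ 4.)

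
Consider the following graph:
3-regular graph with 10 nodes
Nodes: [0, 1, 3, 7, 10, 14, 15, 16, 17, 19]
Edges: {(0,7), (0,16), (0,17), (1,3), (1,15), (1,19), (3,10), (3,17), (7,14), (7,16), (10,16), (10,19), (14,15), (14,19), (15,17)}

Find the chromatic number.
χ(G) = 3

Clique number ω(G) = 3 (lower bound: χ ≥ ω).
The clique on [0, 7, 16] has size 3, forcing χ ≥ 3, and the coloring below uses 3 colors, so χ(G) = 3.
A valid 3-coloring: color 1: [1, 14, 16, 17]; color 2: [3, 7, 15, 19]; color 3: [0, 10].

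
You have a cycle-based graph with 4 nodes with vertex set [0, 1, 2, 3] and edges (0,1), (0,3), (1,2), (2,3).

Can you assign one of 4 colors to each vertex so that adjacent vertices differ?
Yes, G is 4-colorable

A valid 4-coloring: color 1: [1, 3]; color 2: [0, 2].
(χ(G) = 2 ≤ 4.)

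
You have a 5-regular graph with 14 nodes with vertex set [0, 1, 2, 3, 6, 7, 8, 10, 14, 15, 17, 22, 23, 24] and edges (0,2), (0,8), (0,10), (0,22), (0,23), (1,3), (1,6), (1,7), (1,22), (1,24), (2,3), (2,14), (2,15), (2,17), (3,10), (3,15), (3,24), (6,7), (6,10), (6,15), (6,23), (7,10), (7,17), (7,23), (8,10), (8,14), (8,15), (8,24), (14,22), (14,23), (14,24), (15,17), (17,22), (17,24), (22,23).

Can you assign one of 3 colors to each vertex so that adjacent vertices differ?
Suppose a proper 3-coloring c exists. The clique [0, 8, 10] takes 3 distinct colors; by symmetry let c(0) = 1, c(8) = 2, c(10) = 3.
- Vertex 2: neighbors [0] already have colors [1]; try each remaining color.
- Case c(2) = 2:
  - Vertex 3: neighbors [2, 10] already have colors [2, 3] ⇒ c(3) = 1.
  - Vertex 24: neighbors [3, 8] already have colors [1, 2] ⇒ c(24) = 3.
  - Vertex 1: neighbors [3, 24] already have colors [1, 3] ⇒ c(1) = 2.
  - Vertex 6: neighbors [1, 10] already have colors [2, 3] ⇒ c(6) = 1.
  - Vertex 7: neighbors [6, 1, 10] already have colors [1, 2, 3] — all 3 colors blocked. Contradiction.
- Case c(2) = 3:
  - Vertex 14: neighbors [8, 2] already have colors [2, 3] ⇒ c(14) = 1.
  - Vertex 15: neighbors [8, 2] already have colors [2, 3] ⇒ c(15) = 1.
  - Vertex 6: neighbors [15, 10] already have colors [1, 3] ⇒ c(6) = 2.
  - Vertex 7: neighbors [6, 10] already have colors [2, 3] ⇒ c(7) = 1.
  - Vertex 1: neighbors [7, 6] already have colors [1, 2] ⇒ c(1) = 3.
  - Vertex 24: neighbors [14, 8, 1] already have colors [1, 2, 3] — all 3 colors blocked. Contradiction.
Every case ends in a contradiction, so G has no proper 3-coloring (χ ≥ 4).

No, G is not 3-colorable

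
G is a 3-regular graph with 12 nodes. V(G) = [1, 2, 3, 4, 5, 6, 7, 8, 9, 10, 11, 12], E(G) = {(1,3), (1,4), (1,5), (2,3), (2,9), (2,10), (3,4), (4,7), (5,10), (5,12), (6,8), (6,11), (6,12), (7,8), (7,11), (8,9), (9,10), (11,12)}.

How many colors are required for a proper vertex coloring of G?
χ(G) = 3

Clique number ω(G) = 3 (lower bound: χ ≥ ω).
The clique on [1, 3, 4] has size 3, forcing χ ≥ 3, and the coloring below uses 3 colors, so χ(G) = 3.
A valid 3-coloring: color 1: [2, 4, 5, 8, 11]; color 2: [3, 7, 9, 12]; color 3: [1, 6, 10].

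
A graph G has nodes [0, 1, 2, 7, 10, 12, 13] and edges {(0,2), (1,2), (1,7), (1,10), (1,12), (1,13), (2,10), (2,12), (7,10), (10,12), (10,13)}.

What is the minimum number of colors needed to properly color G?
Clique number ω(G) = 4 (lower bound: χ ≥ ω).
The clique on [1, 2, 10, 12] has size 4, forcing χ ≥ 4, and the coloring below uses 4 colors, so χ(G) = 4.
A valid 4-coloring: color 1: [0, 1]; color 2: [10]; color 3: [2, 7, 13]; color 4: [12].

χ(G) = 4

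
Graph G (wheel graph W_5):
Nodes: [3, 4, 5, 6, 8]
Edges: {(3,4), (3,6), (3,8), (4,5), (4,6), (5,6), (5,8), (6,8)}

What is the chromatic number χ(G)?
Clique number ω(G) = 3 (lower bound: χ ≥ ω).
The clique on [3, 6, 8] has size 3, forcing χ ≥ 3, and the coloring below uses 3 colors, so χ(G) = 3.
A valid 3-coloring: color 1: [6]; color 2: [4, 8]; color 3: [3, 5].

χ(G) = 3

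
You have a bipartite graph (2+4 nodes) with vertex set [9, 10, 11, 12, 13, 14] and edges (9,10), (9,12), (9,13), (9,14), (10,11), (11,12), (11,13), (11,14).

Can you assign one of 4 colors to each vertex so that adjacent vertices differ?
Yes, G is 4-colorable

A valid 4-coloring: color 1: [9, 11]; color 2: [10, 12, 13, 14].
(χ(G) = 2 ≤ 4.)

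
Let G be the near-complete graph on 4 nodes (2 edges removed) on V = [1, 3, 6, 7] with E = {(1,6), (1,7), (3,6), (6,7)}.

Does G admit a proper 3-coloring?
Yes, G is 3-colorable

A valid 3-coloring: color 1: [6]; color 2: [3, 7]; color 3: [1].
(χ(G) = 3 ≤ 3.)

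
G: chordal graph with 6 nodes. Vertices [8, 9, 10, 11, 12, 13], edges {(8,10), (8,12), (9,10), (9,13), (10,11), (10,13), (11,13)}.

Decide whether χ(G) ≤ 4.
A valid 4-coloring: color 1: [10, 12]; color 2: [8, 13]; color 3: [9, 11].
(χ(G) = 3 ≤ 4.)

Yes, G is 4-colorable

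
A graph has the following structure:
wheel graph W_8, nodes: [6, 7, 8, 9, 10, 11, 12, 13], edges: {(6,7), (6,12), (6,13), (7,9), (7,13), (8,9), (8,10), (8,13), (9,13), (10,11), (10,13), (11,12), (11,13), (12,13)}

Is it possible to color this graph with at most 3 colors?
No, G is not 3-colorable

Odd cycle [6, 12, 11, 10, 8, 9, 7] needs 3 colors (χ ≥ 3).
Vertex 13 is adjacent to every vertex of [6, 7, 8, 9, 10, 11, 12], which already need 3 colors among themselves, so 13 needs a new color (χ ≥ 4).
Hence χ(G) ≥ 4 > 3, so no proper 3-coloring exists.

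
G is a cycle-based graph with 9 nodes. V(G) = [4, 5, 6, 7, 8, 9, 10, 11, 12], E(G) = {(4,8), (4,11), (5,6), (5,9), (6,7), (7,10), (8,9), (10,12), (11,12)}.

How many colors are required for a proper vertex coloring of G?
χ(G) = 3

Clique number ω(G) = 2 (lower bound: χ ≥ ω).
Odd cycle [11, 4, 8, 9, 5, 6, 7, 10, 12] needs 3 colors (χ ≥ 3).
The coloring below uses 3 colors, so χ(G) = 3.
A valid 3-coloring: color 1: [5, 8, 10, 11]; color 2: [4, 6, 9, 12]; color 3: [7].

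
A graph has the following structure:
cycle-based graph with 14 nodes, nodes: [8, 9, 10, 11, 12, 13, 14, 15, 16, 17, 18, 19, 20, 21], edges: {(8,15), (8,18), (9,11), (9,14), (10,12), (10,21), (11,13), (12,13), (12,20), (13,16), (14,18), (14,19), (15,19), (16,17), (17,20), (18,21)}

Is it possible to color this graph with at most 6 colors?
A valid 6-coloring: color 1: [8, 11, 12, 14, 16, 21]; color 2: [9, 10, 13, 15, 17, 18]; color 3: [19, 20].
(χ(G) = 3 ≤ 6.)

Yes, G is 6-colorable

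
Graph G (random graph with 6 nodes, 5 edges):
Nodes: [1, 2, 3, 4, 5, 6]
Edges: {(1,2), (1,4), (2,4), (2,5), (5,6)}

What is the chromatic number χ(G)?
Clique number ω(G) = 3 (lower bound: χ ≥ ω).
The clique on [1, 2, 4] has size 3, forcing χ ≥ 3, and the coloring below uses 3 colors, so χ(G) = 3.
A valid 3-coloring: color 1: [2, 3, 6]; color 2: [4, 5]; color 3: [1].

χ(G) = 3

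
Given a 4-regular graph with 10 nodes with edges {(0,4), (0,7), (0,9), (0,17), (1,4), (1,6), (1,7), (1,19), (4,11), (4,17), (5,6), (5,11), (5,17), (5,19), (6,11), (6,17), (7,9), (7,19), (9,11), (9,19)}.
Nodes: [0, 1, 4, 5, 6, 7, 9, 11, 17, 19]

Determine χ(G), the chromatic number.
χ(G) = 4

Clique number ω(G) = 3 (lower bound: χ ≥ ω).
Suppose a proper 3-coloring c exists. The clique [0, 4, 17] takes 3 distinct colors; by symmetry let c(0) = 1, c(4) = 2, c(17) = 3.
- Vertex 1: neighbors [4] already have colors [2]; try each remaining color.
- Case c(1) = 1:
  - Vertex 6: neighbors [1, 17] already have colors [1, 3] ⇒ c(6) = 2.
  - Vertex 5: neighbors [6, 17] already have colors [2, 3] ⇒ c(5) = 1.
  - Vertex 11: neighbors [5, 4] already have colors [1, 2] ⇒ c(11) = 3.
  - Vertex 9: neighbors [0, 11] already have colors [1, 3] ⇒ c(9) = 2.
  - Vertex 7: neighbors [0, 9] already have colors [1, 2] ⇒ c(7) = 3.
  - Vertex 19: neighbors [1, 9, 7] already have colors [1, 2, 3] — all 3 colors blocked. Contradiction.
- Case c(1) = 3:
  - Vertex 7: neighbors [0, 1] already have colors [1, 3] ⇒ c(7) = 2.
  - Vertex 9: neighbors [0, 7] already have colors [1, 2] ⇒ c(9) = 3.
  - Vertex 11: neighbors [4, 9] already have colors [2, 3] ⇒ c(11) = 1.
  - Vertex 5: neighbors [11, 17] already have colors [1, 3] ⇒ c(5) = 2.
  - Vertex 6: neighbors [11, 5, 1] already have colors [1, 2, 3] — all 3 colors blocked. Contradiction.
Every case ends in a contradiction, so G has no proper 3-coloring (χ ≥ 4).
The coloring below uses 4 colors, so χ(G) = 4.
A valid 4-coloring: color 1: [4, 6, 9]; color 2: [0, 1, 5]; color 3: [11, 17, 19]; color 4: [7].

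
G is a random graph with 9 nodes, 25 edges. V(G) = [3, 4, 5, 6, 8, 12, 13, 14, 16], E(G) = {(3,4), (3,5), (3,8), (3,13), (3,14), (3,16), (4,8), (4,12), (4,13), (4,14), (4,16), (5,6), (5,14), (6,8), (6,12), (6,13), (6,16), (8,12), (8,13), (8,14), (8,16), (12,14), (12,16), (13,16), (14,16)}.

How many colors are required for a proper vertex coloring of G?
Clique number ω(G) = 5 (lower bound: χ ≥ ω).
The clique on [3, 4, 8, 13, 16] has size 5, forcing χ ≥ 5, and the coloring below uses 5 colors, so χ(G) = 5.
A valid 5-coloring: color 1: [5, 16]; color 2: [8]; color 3: [4, 6]; color 4: [13, 14]; color 5: [3, 12].

χ(G) = 5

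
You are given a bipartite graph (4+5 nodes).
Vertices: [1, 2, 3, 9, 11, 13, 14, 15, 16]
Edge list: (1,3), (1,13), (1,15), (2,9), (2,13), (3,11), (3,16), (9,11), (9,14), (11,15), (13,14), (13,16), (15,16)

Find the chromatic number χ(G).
Clique number ω(G) = 2 (lower bound: χ ≥ ω).
The graph is bipartite (no odd cycle), so 2 colors suffice: χ(G) = 2.
A valid 2-coloring: color 1: [3, 9, 13, 15]; color 2: [1, 2, 11, 14, 16].

χ(G) = 2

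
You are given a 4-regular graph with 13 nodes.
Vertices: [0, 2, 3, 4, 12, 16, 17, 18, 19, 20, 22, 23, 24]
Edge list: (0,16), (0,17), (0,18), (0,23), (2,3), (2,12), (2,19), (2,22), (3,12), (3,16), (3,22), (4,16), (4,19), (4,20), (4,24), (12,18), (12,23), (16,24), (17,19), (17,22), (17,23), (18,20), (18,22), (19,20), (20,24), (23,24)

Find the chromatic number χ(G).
Clique number ω(G) = 3 (lower bound: χ ≥ ω).
The clique on [0, 17, 23] has size 3, forcing χ ≥ 3, and the coloring below uses 3 colors, so χ(G) = 3.
A valid 3-coloring: color 1: [0, 12, 19, 22, 24]; color 2: [2, 16, 17, 20]; color 3: [3, 4, 18, 23].

χ(G) = 3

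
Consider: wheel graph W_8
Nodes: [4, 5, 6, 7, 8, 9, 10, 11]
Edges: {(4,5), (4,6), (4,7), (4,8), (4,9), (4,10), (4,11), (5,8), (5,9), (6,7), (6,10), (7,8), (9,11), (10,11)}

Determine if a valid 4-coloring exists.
Yes, G is 4-colorable

A valid 4-coloring: color 1: [4]; color 2: [6, 8, 9]; color 3: [5, 7, 11]; color 4: [10].
(χ(G) = 4 ≤ 4.)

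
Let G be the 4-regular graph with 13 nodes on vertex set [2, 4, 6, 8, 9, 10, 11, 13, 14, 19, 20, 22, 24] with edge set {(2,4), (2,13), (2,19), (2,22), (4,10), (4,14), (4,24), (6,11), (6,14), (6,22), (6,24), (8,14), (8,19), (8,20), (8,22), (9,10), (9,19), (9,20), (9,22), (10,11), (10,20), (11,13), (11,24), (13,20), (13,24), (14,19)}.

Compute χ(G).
χ(G) = 3

Clique number ω(G) = 3 (lower bound: χ ≥ ω).
The clique on [6, 11, 24] has size 3, forcing χ ≥ 3, and the coloring below uses 3 colors, so χ(G) = 3.
A valid 3-coloring: color 1: [4, 6, 8, 9, 13]; color 2: [10, 19, 22, 24]; color 3: [2, 11, 14, 20].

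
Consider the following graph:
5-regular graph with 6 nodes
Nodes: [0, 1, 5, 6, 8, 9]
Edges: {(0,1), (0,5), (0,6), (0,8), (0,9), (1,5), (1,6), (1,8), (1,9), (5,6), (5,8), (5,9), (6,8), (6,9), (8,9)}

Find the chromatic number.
χ(G) = 6

Clique number ω(G) = 6 (lower bound: χ ≥ ω).
The clique on [0, 1, 5, 6, 8, 9] has size 6, forcing χ ≥ 6, and the coloring below uses 6 colors, so χ(G) = 6.
A valid 6-coloring: color 1: [8]; color 2: [9]; color 3: [5]; color 4: [1]; color 5: [0]; color 6: [6].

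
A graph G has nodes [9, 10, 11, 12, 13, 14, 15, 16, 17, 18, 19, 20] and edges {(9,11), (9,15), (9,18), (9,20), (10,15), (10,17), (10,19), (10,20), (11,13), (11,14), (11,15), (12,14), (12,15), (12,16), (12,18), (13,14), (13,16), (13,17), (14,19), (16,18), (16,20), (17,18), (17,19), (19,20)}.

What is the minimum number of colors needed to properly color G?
χ(G) = 3

Clique number ω(G) = 3 (lower bound: χ ≥ ω).
The clique on [9, 11, 15] has size 3, forcing χ ≥ 3, and the coloring below uses 3 colors, so χ(G) = 3.
A valid 3-coloring: color 1: [11, 12, 17, 20]; color 2: [13, 15, 18, 19]; color 3: [9, 10, 14, 16].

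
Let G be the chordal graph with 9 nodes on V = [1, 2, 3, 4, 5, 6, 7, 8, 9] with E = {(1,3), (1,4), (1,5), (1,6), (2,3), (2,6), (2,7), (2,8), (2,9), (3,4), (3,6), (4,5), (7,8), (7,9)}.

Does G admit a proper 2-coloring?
No, G is not 2-colorable

The clique on vertices [1, 3, 4] has size 3 > 2, so it alone needs 3 colors.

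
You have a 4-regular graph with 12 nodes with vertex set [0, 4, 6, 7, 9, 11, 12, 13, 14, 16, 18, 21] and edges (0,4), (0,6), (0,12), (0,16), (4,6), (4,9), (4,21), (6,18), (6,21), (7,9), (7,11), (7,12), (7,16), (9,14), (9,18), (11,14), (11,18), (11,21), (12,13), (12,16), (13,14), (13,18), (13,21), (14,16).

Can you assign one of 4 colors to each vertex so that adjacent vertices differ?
Yes, G is 4-colorable

A valid 4-coloring: color 1: [0, 7, 14, 18, 21]; color 2: [6, 9, 11, 13, 16]; color 3: [4, 12].
(χ(G) = 3 ≤ 4.)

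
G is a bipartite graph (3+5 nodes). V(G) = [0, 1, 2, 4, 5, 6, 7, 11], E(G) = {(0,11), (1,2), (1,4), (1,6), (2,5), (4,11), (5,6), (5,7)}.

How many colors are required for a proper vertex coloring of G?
χ(G) = 2

Clique number ω(G) = 2 (lower bound: χ ≥ ω).
The graph is bipartite (no odd cycle), so 2 colors suffice: χ(G) = 2.
A valid 2-coloring: color 1: [1, 5, 11]; color 2: [0, 2, 4, 6, 7].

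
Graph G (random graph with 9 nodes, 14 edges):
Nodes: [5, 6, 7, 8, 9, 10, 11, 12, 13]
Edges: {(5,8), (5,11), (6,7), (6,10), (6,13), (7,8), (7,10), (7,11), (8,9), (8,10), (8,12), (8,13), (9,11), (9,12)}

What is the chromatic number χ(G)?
χ(G) = 3

Clique number ω(G) = 3 (lower bound: χ ≥ ω).
The clique on [7, 8, 10] has size 3, forcing χ ≥ 3, and the coloring below uses 3 colors, so χ(G) = 3.
A valid 3-coloring: color 1: [6, 8, 11]; color 2: [5, 7, 9, 13]; color 3: [10, 12].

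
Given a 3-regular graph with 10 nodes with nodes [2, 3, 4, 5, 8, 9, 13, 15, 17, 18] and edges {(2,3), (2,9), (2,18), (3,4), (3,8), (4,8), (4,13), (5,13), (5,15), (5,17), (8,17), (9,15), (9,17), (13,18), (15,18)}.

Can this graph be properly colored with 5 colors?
A valid 5-coloring: color 1: [4, 5, 9, 18]; color 2: [2, 13, 15, 17]; color 3: [8]; color 4: [3].
(χ(G) = 3 ≤ 5.)

Yes, G is 5-colorable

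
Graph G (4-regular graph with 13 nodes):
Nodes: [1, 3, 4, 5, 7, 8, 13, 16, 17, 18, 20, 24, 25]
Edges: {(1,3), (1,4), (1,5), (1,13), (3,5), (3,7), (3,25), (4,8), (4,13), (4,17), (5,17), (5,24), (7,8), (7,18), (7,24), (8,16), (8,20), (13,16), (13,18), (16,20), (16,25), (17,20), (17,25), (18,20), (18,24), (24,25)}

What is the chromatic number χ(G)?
χ(G) = 3

Clique number ω(G) = 3 (lower bound: χ ≥ ω).
The clique on [1, 3, 5] has size 3, forcing χ ≥ 3, and the coloring below uses 3 colors, so χ(G) = 3.
A valid 3-coloring: color 1: [3, 4, 16, 24]; color 2: [1, 8, 17, 18]; color 3: [5, 7, 13, 20, 25].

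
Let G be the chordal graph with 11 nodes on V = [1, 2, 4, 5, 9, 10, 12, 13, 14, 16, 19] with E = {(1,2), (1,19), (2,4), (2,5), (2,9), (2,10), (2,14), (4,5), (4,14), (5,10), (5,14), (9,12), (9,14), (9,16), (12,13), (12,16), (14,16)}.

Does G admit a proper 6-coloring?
A valid 6-coloring: color 1: [2, 13, 16, 19]; color 2: [1, 10, 12, 14]; color 3: [5, 9]; color 4: [4].
(χ(G) = 4 ≤ 6.)

Yes, G is 6-colorable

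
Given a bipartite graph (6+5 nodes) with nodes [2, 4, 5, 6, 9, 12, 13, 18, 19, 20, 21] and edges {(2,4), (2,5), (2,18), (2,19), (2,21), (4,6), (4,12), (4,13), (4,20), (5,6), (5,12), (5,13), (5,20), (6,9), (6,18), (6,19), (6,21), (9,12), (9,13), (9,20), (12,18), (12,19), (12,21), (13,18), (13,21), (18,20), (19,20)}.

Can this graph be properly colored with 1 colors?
No, G is not 1-colorable

Edge (2,4) forces its endpoints to differ, so 1 color is not enough.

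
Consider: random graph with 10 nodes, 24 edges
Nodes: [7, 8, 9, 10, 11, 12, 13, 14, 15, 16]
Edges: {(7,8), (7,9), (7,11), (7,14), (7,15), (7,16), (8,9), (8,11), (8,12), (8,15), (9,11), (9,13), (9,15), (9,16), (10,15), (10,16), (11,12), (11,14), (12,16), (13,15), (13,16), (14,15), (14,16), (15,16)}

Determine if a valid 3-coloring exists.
The clique on vertices [7, 8, 9, 11] has size 4 > 3, so it alone needs 4 colors.

No, G is not 3-colorable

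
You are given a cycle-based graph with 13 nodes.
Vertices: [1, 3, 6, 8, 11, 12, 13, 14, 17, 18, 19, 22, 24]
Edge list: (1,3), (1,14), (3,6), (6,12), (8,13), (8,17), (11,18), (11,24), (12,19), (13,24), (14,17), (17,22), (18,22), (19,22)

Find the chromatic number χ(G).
χ(G) = 3

Clique number ω(G) = 2 (lower bound: χ ≥ ω).
Odd cycle [22, 17, 8, 13, 24, 11, 18] needs 3 colors (χ ≥ 3).
The coloring below uses 3 colors, so χ(G) = 3.
A valid 3-coloring: color 1: [3, 8, 11, 12, 14, 22]; color 2: [1, 6, 13, 17, 18, 19]; color 3: [24].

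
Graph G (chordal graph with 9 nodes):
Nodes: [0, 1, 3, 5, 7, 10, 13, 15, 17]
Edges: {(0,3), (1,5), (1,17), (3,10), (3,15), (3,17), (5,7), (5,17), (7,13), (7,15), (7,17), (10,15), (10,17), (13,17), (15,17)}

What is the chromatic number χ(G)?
χ(G) = 4

Clique number ω(G) = 4 (lower bound: χ ≥ ω).
The clique on [3, 10, 15, 17] has size 4, forcing χ ≥ 4, and the coloring below uses 4 colors, so χ(G) = 4.
A valid 4-coloring: color 1: [0, 17]; color 2: [1, 3, 7]; color 3: [5, 13, 15]; color 4: [10].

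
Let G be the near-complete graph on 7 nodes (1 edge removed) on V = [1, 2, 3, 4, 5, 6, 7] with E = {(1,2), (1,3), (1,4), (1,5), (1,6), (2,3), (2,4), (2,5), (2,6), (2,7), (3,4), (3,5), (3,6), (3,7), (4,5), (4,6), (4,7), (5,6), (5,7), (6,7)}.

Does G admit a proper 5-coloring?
No, G is not 5-colorable

The clique on vertices [1, 2, 3, 4, 5, 6] has size 6 > 5, so it alone needs 6 colors.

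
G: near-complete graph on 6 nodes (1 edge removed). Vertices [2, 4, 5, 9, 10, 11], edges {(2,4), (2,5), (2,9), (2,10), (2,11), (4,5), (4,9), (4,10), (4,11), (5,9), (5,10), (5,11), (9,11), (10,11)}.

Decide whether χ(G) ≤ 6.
A valid 6-coloring: color 1: [5]; color 2: [11]; color 3: [2]; color 4: [4]; color 5: [9, 10].
(χ(G) = 5 ≤ 6.)

Yes, G is 6-colorable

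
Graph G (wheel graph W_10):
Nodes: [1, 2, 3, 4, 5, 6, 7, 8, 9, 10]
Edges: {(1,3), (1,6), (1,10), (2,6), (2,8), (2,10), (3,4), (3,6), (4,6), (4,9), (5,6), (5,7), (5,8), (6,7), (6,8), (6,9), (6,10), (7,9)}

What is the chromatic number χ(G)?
Clique number ω(G) = 3 (lower bound: χ ≥ ω).
Odd cycle [7, 9, 4, 3, 1, 10, 2, 8, 5] needs 3 colors (χ ≥ 3).
Vertex 6 is adjacent to every vertex of [1, 2, 3, 4, 5, 7, 8, 9, 10], which already need 3 colors among themselves, so 6 needs a new color (χ ≥ 4).
The coloring below uses 4 colors, so χ(G) = 4.
A valid 4-coloring: color 1: [6]; color 2: [1, 4, 7, 8]; color 3: [3, 5, 9, 10]; color 4: [2].

χ(G) = 4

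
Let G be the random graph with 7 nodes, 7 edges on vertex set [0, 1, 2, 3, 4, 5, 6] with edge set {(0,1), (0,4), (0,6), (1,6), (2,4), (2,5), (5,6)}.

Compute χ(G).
χ(G) = 3

Clique number ω(G) = 3 (lower bound: χ ≥ ω).
The clique on [0, 1, 6] has size 3, forcing χ ≥ 3, and the coloring below uses 3 colors, so χ(G) = 3.
A valid 3-coloring: color 1: [0, 3, 5]; color 2: [4, 6]; color 3: [1, 2].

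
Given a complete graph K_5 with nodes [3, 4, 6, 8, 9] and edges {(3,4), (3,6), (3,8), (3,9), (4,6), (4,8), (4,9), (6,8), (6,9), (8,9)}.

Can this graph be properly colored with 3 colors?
The clique on vertices [3, 4, 6, 8, 9] has size 5 > 3, so it alone needs 5 colors.

No, G is not 3-colorable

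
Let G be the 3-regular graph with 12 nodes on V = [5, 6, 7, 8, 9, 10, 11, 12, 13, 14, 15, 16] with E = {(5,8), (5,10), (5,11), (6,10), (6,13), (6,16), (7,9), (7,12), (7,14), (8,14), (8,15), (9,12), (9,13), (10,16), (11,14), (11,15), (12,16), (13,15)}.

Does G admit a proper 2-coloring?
No, G is not 2-colorable

The clique on vertices [6, 10, 16] has size 3 > 2, so it alone needs 3 colors.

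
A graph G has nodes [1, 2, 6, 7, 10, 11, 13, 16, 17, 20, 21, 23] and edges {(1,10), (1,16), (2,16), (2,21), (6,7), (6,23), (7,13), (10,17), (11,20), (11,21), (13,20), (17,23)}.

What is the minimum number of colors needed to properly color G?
χ(G) = 2

Clique number ω(G) = 2 (lower bound: χ ≥ ω).
The graph is bipartite (no odd cycle), so 2 colors suffice: χ(G) = 2.
A valid 2-coloring: color 1: [7, 10, 16, 20, 21, 23]; color 2: [1, 2, 6, 11, 13, 17].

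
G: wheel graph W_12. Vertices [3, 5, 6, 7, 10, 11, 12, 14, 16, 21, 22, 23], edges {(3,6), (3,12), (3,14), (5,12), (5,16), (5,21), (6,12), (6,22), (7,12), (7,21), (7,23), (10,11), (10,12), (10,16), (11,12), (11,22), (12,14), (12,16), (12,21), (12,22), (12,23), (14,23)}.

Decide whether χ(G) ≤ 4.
Yes, G is 4-colorable

A valid 4-coloring: color 1: [12]; color 2: [6, 11, 16, 21, 23]; color 3: [5, 7, 10, 14, 22]; color 4: [3].
(χ(G) = 4 ≤ 4.)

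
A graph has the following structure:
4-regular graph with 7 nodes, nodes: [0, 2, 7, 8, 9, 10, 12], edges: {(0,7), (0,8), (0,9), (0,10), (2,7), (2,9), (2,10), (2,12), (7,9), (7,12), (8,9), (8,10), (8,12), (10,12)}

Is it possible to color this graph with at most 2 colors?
The clique on vertices [0, 8, 9] has size 3 > 2, so it alone needs 3 colors.

No, G is not 2-colorable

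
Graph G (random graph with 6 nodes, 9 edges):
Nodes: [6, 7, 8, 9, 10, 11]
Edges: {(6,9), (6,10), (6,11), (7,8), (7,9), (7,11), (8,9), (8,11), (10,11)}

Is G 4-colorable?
Yes, G is 4-colorable

A valid 4-coloring: color 1: [9, 11]; color 2: [6, 8]; color 3: [7, 10].
(χ(G) = 3 ≤ 4.)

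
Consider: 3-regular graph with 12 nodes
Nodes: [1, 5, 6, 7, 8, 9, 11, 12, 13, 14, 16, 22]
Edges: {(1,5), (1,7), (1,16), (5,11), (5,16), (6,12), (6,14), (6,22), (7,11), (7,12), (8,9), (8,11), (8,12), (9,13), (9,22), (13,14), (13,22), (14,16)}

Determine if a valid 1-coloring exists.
No, G is not 1-colorable

The clique on vertices [1, 5, 16] has size 3 > 1, so it alone needs 3 colors.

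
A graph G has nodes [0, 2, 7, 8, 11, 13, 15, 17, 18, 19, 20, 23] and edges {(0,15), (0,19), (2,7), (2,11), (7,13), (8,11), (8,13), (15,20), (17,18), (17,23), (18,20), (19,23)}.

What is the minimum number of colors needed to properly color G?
Clique number ω(G) = 2 (lower bound: χ ≥ ω).
Odd cycle [13, 7, 2, 11, 8] needs 3 colors (χ ≥ 3).
The coloring below uses 3 colors, so χ(G) = 3.
A valid 3-coloring: color 1: [0, 7, 11, 20, 23]; color 2: [2, 8, 15, 18, 19]; color 3: [13, 17].

χ(G) = 3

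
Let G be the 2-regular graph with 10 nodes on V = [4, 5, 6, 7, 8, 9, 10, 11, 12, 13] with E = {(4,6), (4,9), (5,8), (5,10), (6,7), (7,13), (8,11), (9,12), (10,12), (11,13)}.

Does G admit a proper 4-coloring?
Yes, G is 4-colorable

A valid 4-coloring: color 1: [6, 8, 9, 10, 13]; color 2: [4, 5, 7, 11, 12].
(χ(G) = 2 ≤ 4.)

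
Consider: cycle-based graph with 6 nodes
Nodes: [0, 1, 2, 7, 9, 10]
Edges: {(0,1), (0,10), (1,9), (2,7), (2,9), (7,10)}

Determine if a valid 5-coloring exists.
Yes, G is 5-colorable

A valid 5-coloring: color 1: [1, 2, 10]; color 2: [0, 7, 9].
(χ(G) = 2 ≤ 5.)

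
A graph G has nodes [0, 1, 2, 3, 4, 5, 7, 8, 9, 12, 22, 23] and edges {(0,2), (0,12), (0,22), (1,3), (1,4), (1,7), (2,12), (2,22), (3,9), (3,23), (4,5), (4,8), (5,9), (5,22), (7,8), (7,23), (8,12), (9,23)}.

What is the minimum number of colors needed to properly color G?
Clique number ω(G) = 3 (lower bound: χ ≥ ω).
The clique on [0, 2, 12] has size 3, forcing χ ≥ 3, and the coloring below uses 3 colors, so χ(G) = 3.
A valid 3-coloring: color 1: [4, 7, 9, 12, 22]; color 2: [1, 2, 5, 8, 23]; color 3: [0, 3].

χ(G) = 3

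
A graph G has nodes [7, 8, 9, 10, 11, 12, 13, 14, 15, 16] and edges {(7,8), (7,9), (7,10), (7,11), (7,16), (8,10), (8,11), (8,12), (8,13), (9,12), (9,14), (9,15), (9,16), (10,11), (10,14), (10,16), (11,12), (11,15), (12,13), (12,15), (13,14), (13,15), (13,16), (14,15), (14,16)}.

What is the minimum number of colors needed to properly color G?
Clique number ω(G) = 4 (lower bound: χ ≥ ω).
The clique on [7, 8, 10, 11] has size 4, forcing χ ≥ 4, and the coloring below uses 4 colors, so χ(G) = 4.
A valid 4-coloring: color 1: [9, 10, 13]; color 2: [8, 15, 16]; color 3: [11, 14]; color 4: [7, 12].

χ(G) = 4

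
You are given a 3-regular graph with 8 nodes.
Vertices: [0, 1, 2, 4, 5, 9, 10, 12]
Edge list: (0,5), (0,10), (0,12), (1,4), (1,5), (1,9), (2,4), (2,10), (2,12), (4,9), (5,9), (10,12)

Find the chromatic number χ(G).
χ(G) = 3

Clique number ω(G) = 3 (lower bound: χ ≥ ω).
The clique on [0, 10, 12] has size 3, forcing χ ≥ 3, and the coloring below uses 3 colors, so χ(G) = 3.
A valid 3-coloring: color 1: [4, 5, 10]; color 2: [0, 2, 9]; color 3: [1, 12].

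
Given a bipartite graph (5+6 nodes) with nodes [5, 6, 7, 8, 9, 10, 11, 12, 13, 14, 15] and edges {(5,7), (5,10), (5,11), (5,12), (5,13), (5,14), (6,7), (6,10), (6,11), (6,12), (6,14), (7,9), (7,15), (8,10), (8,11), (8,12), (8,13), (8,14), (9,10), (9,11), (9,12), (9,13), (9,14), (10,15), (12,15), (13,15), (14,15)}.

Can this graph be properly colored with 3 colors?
Yes, G is 3-colorable

A valid 3-coloring: color 1: [5, 6, 8, 9, 15]; color 2: [7, 10, 11, 12, 13, 14].
(χ(G) = 2 ≤ 3.)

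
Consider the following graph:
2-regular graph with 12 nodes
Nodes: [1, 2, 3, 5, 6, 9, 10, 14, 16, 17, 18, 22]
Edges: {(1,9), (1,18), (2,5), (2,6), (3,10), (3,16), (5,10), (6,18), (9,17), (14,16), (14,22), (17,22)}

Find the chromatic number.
χ(G) = 2

Clique number ω(G) = 2 (lower bound: χ ≥ ω).
The graph is bipartite (no odd cycle), so 2 colors suffice: χ(G) = 2.
A valid 2-coloring: color 1: [2, 9, 10, 16, 18, 22]; color 2: [1, 3, 5, 6, 14, 17].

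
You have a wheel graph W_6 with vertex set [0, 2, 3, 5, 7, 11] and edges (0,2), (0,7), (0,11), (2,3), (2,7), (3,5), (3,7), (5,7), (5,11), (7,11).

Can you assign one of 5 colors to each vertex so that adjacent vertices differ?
Yes, G is 5-colorable

A valid 5-coloring: color 1: [7]; color 2: [2, 5]; color 3: [3, 11]; color 4: [0].
(χ(G) = 4 ≤ 5.)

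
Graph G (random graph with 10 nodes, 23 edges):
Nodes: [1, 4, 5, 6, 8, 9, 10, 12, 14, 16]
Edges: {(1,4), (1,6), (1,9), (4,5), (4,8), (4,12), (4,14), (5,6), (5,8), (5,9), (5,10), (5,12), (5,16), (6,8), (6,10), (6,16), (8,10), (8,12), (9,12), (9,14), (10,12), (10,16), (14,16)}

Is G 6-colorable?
A valid 6-coloring: color 1: [1, 5, 14]; color 2: [6, 12]; color 3: [4, 9, 10]; color 4: [8, 16].
(χ(G) = 4 ≤ 6.)

Yes, G is 6-colorable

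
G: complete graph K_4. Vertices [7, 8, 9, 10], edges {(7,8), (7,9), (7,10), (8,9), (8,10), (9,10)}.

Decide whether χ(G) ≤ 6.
Yes, G is 6-colorable

A valid 6-coloring: color 1: [8]; color 2: [10]; color 3: [7]; color 4: [9].
(χ(G) = 4 ≤ 6.)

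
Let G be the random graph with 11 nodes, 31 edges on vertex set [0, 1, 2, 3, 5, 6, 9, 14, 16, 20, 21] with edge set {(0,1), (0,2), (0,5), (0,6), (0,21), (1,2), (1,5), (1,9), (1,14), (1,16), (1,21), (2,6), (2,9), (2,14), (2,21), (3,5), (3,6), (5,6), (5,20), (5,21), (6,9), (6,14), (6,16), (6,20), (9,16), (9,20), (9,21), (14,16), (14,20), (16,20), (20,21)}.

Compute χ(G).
Clique number ω(G) = 4 (lower bound: χ ≥ ω).
The clique on [0, 1, 2, 21] has size 4, forcing χ ≥ 4, and the coloring below uses 4 colors, so χ(G) = 4.
A valid 4-coloring: color 1: [6, 21]; color 2: [0, 3, 9, 14]; color 3: [2, 5, 16]; color 4: [1, 20].

χ(G) = 4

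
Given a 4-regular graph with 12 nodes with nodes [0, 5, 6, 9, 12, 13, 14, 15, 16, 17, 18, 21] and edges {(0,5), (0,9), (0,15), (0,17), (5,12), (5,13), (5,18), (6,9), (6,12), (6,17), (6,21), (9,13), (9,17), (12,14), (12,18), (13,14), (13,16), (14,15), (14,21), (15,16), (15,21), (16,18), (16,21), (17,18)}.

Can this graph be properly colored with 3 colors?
Suppose a proper 3-coloring c exists. The clique [0, 9, 17] takes 3 distinct colors; by symmetry let c(0) = 1, c(9) = 2, c(17) = 3.
- Vertex 6: neighbors [9, 17] already have colors [2, 3] ⇒ c(6) = 1.
- Vertex 5: neighbors [0] already have colors [1]; try each remaining color.
- Case c(5) = 2:
  - Vertex 12: neighbors [6, 5] already have colors [1, 2] ⇒ c(12) = 3.
  - Vertex 18: neighbors [5, 12] already have colors [2, 3] ⇒ c(18) = 1.
  - Vertex 14: neighbors [12] already have colors [3]; try each remaining color.
  - Case c(14) = 1:
    - Vertex 13: neighbors [14, 5] already have colors [1, 2] ⇒ c(13) = 3.
    - Vertex 16: neighbors [18, 13] already have colors [1, 3] ⇒ c(16) = 2.
    - Vertex 15: neighbors [0, 16] already have colors [1, 2] ⇒ c(15) = 3.
    - Vertex 21: neighbors [6, 16, 15] already have colors [1, 2, 3] — all 3 colors blocked. Contradiction.
  - Case c(14) = 2:
    - Vertex 15: neighbors [0, 14] already have colors [1, 2] ⇒ c(15) = 3.
    - Vertex 21: neighbors [6, 14, 15] already have colors [1, 2, 3] — all 3 colors blocked. Contradiction.
- Case c(5) = 3:
  - Vertex 12: neighbors [6, 5] already have colors [1, 3] ⇒ c(12) = 2.
  - Vertex 13: neighbors [9, 5] already have colors [2, 3] ⇒ c(13) = 1.
  - Vertex 14: neighbors [13, 12] already have colors [1, 2] ⇒ c(14) = 3.
  - Vertex 15: neighbors [0, 14] already have colors [1, 3] ⇒ c(15) = 2.
  - Vertex 21: neighbors [6, 15, 14] already have colors [1, 2, 3] — all 3 colors blocked. Contradiction.
Every case ends in a contradiction, so G has no proper 3-coloring (χ ≥ 4).

No, G is not 3-colorable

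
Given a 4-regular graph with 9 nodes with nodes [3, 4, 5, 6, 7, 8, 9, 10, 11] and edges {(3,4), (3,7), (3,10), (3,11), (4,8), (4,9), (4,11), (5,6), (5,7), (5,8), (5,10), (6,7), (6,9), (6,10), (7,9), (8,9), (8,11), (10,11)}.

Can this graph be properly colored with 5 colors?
A valid 5-coloring: color 1: [3, 6, 8]; color 2: [5, 9, 11]; color 3: [4, 7, 10].
(χ(G) = 3 ≤ 5.)

Yes, G is 5-colorable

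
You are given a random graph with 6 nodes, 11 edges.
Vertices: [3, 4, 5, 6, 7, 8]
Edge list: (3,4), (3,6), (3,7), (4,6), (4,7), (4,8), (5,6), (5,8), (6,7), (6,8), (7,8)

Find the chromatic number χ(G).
χ(G) = 4

Clique number ω(G) = 4 (lower bound: χ ≥ ω).
The clique on [4, 6, 7, 8] has size 4, forcing χ ≥ 4, and the coloring below uses 4 colors, so χ(G) = 4.
A valid 4-coloring: color 1: [6]; color 2: [5, 7]; color 3: [4]; color 4: [3, 8].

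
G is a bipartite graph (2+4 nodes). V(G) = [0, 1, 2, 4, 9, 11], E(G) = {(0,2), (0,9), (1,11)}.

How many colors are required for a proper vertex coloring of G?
Clique number ω(G) = 2 (lower bound: χ ≥ ω).
The graph is bipartite (no odd cycle), so 2 colors suffice: χ(G) = 2.
A valid 2-coloring: color 1: [0, 1, 4]; color 2: [2, 9, 11].

χ(G) = 2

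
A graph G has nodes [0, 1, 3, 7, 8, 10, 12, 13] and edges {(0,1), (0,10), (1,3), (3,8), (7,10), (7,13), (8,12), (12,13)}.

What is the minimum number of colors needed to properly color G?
χ(G) = 2

Clique number ω(G) = 2 (lower bound: χ ≥ ω).
The graph is bipartite (no odd cycle), so 2 colors suffice: χ(G) = 2.
A valid 2-coloring: color 1: [1, 8, 10, 13]; color 2: [0, 3, 7, 12].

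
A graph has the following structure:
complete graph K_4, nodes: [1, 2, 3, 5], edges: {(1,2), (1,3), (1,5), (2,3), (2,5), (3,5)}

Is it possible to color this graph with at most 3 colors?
The clique on vertices [1, 2, 3, 5] has size 4 > 3, so it alone needs 4 colors.

No, G is not 3-colorable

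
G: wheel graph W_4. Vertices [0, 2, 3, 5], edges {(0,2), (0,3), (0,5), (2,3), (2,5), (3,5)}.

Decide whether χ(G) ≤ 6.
A valid 6-coloring: color 1: [2]; color 2: [3]; color 3: [0]; color 4: [5].
(χ(G) = 4 ≤ 6.)

Yes, G is 6-colorable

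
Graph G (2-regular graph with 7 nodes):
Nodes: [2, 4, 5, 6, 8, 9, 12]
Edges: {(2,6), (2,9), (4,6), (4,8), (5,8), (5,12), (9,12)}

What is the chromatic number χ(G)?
Clique number ω(G) = 2 (lower bound: χ ≥ ω).
Odd cycle [4, 8, 5, 12, 9, 2, 6] needs 3 colors (χ ≥ 3).
The coloring below uses 3 colors, so χ(G) = 3.
A valid 3-coloring: color 1: [2, 4, 5]; color 2: [6, 8, 12]; color 3: [9].

χ(G) = 3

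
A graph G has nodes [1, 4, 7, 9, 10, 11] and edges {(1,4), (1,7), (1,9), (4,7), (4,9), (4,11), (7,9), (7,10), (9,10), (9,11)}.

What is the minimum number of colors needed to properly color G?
Clique number ω(G) = 4 (lower bound: χ ≥ ω).
The clique on [1, 4, 7, 9] has size 4, forcing χ ≥ 4, and the coloring below uses 4 colors, so χ(G) = 4.
A valid 4-coloring: color 1: [9]; color 2: [4, 10]; color 3: [7, 11]; color 4: [1].

χ(G) = 4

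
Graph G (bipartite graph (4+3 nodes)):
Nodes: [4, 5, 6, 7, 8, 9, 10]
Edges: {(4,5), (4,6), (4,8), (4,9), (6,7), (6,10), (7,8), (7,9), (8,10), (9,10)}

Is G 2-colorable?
A valid 2-coloring: color 1: [4, 7, 10]; color 2: [5, 6, 8, 9].
(χ(G) = 2 ≤ 2.)

Yes, G is 2-colorable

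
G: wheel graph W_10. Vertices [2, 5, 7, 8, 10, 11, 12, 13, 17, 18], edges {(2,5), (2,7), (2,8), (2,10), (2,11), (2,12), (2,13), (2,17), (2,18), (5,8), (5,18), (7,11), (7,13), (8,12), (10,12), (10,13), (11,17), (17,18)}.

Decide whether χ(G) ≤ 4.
Yes, G is 4-colorable

A valid 4-coloring: color 1: [2]; color 2: [5, 7, 10, 17]; color 3: [11, 12, 13, 18]; color 4: [8].
(χ(G) = 4 ≤ 4.)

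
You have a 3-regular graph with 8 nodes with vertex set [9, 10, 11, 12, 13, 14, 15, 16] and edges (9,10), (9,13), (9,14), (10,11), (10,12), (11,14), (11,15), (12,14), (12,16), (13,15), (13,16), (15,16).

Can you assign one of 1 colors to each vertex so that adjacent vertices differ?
No, G is not 1-colorable

The clique on vertices [13, 15, 16] has size 3 > 1, so it alone needs 3 colors.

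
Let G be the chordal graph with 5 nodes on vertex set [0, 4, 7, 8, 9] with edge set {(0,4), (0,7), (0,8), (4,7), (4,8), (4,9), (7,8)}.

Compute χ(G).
χ(G) = 4

Clique number ω(G) = 4 (lower bound: χ ≥ ω).
The clique on [0, 4, 7, 8] has size 4, forcing χ ≥ 4, and the coloring below uses 4 colors, so χ(G) = 4.
A valid 4-coloring: color 1: [4]; color 2: [7, 9]; color 3: [8]; color 4: [0].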